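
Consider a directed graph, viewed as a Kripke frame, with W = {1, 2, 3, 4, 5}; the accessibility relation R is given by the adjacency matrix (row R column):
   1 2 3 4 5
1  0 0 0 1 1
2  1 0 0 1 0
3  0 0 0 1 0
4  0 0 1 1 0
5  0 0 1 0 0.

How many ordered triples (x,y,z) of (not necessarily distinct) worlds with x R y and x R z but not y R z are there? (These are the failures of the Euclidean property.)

7

Enumerating: (1,4,5), (1,5,4), (1,5,5), (2,1,1), (2,4,1), (4,3,3), (5,3,3).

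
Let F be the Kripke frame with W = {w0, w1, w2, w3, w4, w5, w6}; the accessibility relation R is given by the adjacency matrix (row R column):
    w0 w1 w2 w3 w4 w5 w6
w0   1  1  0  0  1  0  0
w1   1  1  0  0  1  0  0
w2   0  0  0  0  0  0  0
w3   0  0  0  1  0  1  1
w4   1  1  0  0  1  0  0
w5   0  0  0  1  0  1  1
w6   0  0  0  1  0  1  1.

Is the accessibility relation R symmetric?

Yes

Symmetric: yes — every pair in R has its reverse in R.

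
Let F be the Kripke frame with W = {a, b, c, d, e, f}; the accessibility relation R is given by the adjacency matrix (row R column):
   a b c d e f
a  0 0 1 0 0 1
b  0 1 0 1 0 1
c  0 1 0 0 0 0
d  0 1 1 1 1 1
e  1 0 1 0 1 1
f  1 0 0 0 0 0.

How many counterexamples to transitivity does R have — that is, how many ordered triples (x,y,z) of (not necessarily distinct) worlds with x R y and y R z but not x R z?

12

Enumerating: (a,c,b), (a,f,a), (b,d,c), (b,d,e), (b,f,a), (c,b,d), (c,b,f), (d,e,a), (d,f,a), (e,c,b), (f,a,c), (f,a,f).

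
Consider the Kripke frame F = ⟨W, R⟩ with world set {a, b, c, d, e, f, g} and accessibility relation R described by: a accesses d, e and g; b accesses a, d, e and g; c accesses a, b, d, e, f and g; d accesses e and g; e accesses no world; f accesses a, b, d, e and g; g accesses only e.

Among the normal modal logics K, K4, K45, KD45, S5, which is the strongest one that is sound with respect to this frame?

K4

Transitive (axiom 4): yes — every two-step R-path is closed by a direct edge.
Euclidean (axiom 5): no — a R e and a R d, but not e R d.
Serial (axiom D): no — e has no R-successor.
Reflexive (axiom T): no — a is not related to itself.
So F validates K, K4; K45 would additionally require R to be Euclidean. The strongest is K4.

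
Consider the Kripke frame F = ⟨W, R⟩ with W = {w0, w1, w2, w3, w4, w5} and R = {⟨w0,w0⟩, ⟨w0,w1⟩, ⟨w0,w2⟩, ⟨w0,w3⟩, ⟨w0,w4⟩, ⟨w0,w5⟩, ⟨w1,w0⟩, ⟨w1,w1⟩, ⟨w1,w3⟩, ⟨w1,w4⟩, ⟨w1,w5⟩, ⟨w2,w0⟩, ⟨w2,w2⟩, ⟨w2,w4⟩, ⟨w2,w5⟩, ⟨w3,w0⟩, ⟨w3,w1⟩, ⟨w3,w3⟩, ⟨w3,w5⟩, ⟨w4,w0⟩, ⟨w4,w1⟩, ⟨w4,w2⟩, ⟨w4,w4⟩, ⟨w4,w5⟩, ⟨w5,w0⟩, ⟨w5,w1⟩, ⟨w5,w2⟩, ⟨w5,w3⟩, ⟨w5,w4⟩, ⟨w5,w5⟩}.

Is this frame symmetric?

Symmetric: yes — every pair in R has its reverse in R.

Yes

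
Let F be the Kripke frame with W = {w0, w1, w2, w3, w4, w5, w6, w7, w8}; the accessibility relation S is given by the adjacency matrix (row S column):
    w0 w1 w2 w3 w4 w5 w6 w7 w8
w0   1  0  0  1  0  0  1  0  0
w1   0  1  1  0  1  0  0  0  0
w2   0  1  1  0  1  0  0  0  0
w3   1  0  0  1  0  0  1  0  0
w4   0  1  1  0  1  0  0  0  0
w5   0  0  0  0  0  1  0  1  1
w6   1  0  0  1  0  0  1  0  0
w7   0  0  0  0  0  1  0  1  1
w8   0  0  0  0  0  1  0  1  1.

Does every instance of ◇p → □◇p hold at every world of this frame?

Yes

The schema 5 characterises exactly the Euclidean frames.
Euclidean: yes — any two successors of a common world are S-related.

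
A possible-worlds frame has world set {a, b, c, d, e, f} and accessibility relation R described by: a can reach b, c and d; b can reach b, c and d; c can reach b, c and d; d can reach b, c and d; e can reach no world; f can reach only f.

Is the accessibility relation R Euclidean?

Euclidean: yes — any two successors of a common world are R-related.

Yes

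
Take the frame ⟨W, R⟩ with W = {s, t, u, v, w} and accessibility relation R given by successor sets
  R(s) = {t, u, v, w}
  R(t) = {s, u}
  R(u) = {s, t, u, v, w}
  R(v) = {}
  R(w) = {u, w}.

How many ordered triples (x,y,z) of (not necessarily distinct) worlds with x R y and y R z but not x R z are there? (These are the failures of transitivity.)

Enumerating: (s,t,s), (s,u,s), (t,s,t), (t,s,v), (t,s,w), (t,u,t), (t,u,v), (t,u,w), (w,u,s), (w,u,t), (w,u,v).

11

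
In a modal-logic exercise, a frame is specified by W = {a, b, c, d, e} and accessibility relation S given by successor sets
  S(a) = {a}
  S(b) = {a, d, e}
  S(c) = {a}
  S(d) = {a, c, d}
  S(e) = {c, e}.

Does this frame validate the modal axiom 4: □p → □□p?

The schema 4 characterises exactly the transitive frames.
Transitive: no — b S d and d S c, but not b S c.

No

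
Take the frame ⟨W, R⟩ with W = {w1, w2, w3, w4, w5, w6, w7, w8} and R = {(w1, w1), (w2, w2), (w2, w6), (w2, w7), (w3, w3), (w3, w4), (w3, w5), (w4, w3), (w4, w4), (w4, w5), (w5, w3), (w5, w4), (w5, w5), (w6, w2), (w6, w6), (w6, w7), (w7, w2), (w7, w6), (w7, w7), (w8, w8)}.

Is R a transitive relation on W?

Transitive: yes — every two-step R-path is closed by a direct edge.

Yes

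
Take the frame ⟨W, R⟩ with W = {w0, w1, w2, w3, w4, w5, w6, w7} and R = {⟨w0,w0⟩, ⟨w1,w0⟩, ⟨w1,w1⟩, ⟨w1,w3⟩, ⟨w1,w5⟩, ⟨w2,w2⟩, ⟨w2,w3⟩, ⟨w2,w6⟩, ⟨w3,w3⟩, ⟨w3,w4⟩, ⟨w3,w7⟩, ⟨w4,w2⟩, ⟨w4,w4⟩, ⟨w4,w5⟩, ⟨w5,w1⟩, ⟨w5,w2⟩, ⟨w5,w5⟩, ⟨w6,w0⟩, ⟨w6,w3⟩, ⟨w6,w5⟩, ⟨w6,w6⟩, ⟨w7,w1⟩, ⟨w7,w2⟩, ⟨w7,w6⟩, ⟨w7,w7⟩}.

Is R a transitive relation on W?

Transitive: no — w1 R w3 and w3 R w4, but not w1 R w4.

No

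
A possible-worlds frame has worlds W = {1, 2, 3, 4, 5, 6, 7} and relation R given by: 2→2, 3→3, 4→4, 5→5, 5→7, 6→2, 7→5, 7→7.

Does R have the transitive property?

Transitive: yes — every two-step R-path is closed by a direct edge.

Yes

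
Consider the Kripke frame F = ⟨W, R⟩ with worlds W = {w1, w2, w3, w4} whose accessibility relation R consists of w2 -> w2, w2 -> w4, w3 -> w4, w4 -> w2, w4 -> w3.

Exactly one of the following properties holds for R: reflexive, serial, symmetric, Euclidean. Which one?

Reflexive: no — w1 is not related to itself.
Serial: no — w1 has no R-successor.
Symmetric: yes — every pair in R has its reverse in R.
Euclidean: no — w4 R w2 and w4 R w3, but not w2 R w3.
Only symmetric holds.

symmetric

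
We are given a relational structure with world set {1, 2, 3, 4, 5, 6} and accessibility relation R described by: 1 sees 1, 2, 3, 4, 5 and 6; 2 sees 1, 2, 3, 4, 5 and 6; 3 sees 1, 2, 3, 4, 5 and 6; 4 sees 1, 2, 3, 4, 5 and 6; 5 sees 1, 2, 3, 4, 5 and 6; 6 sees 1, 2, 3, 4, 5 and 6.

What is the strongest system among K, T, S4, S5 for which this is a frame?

S5

Reflexive (axiom T): yes — every world is R-related to itself.
Transitive (axiom 4): yes — every two-step R-path is closed by a direct edge.
Euclidean (axiom 5): yes — any two successors of a common world are R-related.
So F validates K, T, S4, S5. The strongest is S5.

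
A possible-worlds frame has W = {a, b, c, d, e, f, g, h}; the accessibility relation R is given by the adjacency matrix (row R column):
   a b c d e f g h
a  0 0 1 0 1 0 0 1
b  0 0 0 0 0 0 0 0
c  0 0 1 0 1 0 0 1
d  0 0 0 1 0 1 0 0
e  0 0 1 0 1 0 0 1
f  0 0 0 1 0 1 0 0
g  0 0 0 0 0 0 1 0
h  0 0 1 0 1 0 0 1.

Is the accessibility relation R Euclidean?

Yes

Euclidean: yes — any two successors of a common world are R-related.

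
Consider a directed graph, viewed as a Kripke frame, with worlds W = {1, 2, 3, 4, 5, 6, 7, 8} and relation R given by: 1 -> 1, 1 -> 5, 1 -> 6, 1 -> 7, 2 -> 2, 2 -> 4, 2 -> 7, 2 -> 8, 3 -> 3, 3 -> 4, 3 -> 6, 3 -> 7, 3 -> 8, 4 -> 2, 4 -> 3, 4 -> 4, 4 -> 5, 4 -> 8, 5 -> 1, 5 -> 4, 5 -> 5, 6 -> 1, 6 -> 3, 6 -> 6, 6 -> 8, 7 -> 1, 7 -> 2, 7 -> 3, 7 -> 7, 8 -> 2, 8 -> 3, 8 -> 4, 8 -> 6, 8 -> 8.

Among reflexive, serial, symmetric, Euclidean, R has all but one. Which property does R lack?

Euclidean

Reflexive: yes — every world is R-related to itself.
Serial: yes — every world has a successor (e.g. 1 R 1).
Symmetric: yes — every pair in R has its reverse in R.
Euclidean: no — 1 R 5 and 1 R 6, but not 5 R 6.
Only Euclidean fails.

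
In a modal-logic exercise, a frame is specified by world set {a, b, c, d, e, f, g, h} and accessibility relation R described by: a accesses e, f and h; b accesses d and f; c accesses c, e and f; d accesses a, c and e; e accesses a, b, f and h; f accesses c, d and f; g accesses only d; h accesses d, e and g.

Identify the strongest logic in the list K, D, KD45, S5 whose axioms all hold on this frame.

Serial (axiom D): yes — every world has a successor (e.g. a R e).
Euclidean (axiom 5): no — a R f and a R e, but not f R e.
Transitive (axiom 4): no — a R e and e R b, but not a R b.
Reflexive (axiom T): no — a is not related to itself.
So F validates K, D; KD45 would additionally require R to be Euclidean and transitive. The strongest is D.

D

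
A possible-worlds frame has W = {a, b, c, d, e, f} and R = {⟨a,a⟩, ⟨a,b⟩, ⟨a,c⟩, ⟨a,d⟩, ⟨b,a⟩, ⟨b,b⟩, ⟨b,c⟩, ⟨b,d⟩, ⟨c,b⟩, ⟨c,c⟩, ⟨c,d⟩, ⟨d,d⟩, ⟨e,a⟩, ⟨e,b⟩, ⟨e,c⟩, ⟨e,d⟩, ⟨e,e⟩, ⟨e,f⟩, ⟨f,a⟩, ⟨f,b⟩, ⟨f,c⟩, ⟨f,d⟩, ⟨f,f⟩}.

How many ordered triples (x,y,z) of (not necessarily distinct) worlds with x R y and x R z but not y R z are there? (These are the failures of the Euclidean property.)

31

Enumerating: (a,c,a), (a,d,a), (a,d,b), (a,d,c), (b,c,a), (b,d,a), (b,d,b), (b,d,c), (c,d,b), (c,d,c), (e,a,e), (e,a,f), … and 19 more.
Total: 31.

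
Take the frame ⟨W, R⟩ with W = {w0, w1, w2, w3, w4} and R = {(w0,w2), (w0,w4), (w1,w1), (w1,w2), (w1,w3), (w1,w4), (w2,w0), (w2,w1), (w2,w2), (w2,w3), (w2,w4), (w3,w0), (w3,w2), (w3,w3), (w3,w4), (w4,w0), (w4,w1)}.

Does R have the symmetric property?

Symmetric: no — w1 R w3 but not w3 R w1.

No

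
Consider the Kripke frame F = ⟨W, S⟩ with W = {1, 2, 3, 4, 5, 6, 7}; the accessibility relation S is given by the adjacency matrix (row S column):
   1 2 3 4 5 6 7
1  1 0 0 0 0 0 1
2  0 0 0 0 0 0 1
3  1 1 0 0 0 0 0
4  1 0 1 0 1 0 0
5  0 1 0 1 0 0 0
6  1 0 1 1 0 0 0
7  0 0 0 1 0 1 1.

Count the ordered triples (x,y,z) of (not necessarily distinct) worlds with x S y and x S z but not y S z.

25

Enumerating: (1,7,1), (3,1,2), (3,2,1), (3,2,2), (4,1,3), (4,1,5), (4,3,3), (4,3,5), (4,5,1), (4,5,3), (4,5,5), (5,2,2), … and 13 more.
Total: 25.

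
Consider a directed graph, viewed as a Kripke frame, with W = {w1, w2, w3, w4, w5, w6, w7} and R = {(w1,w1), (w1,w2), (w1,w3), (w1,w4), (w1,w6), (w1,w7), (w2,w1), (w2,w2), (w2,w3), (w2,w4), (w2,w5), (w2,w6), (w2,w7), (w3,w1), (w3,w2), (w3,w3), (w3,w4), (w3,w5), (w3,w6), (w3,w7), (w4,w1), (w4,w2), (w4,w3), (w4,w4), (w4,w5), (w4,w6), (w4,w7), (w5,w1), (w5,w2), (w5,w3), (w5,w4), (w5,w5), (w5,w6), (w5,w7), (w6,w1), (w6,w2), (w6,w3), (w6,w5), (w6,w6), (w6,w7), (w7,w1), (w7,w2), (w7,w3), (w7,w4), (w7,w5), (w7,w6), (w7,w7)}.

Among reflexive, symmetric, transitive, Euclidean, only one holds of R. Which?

reflexive

Reflexive: yes — every world is R-related to itself.
Symmetric: no — w4 R w6 but not w6 R w4.
Transitive: no — w1 R w2 and w2 R w5, but not w1 R w5.
Euclidean: no — w1 R w6 and w1 R w4, but not w6 R w4.
Only reflexive holds.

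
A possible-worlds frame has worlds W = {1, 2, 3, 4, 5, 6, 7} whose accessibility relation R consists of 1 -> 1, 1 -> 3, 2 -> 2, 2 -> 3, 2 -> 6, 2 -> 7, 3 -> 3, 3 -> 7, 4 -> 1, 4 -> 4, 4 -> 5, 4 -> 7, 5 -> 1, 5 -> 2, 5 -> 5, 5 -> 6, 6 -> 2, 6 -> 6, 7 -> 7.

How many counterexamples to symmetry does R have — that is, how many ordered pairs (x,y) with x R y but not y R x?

Enumerating: (1,3), (2,3), (2,7), (3,7), (4,1), (4,5), (4,7), (5,1), (5,2), (5,6).

10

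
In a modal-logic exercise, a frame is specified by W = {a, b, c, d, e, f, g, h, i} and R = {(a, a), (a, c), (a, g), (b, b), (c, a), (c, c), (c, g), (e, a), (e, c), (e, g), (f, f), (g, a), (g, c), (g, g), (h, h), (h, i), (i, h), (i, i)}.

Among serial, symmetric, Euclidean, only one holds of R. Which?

Serial: no — d has no R-successor.
Symmetric: no — e R a but not a R e.
Euclidean: yes — any two successors of a common world are R-related.
Only Euclidean holds.

Euclidean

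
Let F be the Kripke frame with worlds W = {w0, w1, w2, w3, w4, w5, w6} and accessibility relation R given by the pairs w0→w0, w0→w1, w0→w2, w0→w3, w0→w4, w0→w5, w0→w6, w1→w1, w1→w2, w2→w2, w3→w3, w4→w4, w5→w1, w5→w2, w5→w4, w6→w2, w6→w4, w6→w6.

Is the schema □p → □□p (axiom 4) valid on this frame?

By correspondence theory, 4 is valid on a frame iff R is transitive.
Transitive: yes — every two-step R-path is closed by a direct edge.

Yes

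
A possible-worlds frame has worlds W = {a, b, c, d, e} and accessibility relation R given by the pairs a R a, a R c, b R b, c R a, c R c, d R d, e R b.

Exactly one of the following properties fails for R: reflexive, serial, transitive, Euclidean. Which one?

reflexive

Reflexive: no — e is not related to itself.
Serial: yes — every world has a successor (e.g. a R a).
Transitive: yes — every two-step R-path is closed by a direct edge.
Euclidean: yes — any two successors of a common world are R-related.
Only reflexive fails.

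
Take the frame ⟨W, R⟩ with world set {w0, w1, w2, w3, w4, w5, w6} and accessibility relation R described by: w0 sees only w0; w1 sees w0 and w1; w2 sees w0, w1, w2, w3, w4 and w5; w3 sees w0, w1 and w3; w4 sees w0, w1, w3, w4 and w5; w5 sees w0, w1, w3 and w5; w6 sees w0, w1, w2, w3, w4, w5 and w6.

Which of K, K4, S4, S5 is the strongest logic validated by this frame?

Transitive (axiom 4): yes — every two-step R-path is closed by a direct edge.
Reflexive (axiom T): yes — every world is R-related to itself.
Euclidean (axiom 5): no — w2 R w0 and w2 R w1, but not w0 R w1.
So F validates K, K4, S4; S5 would additionally require R to be Euclidean. The strongest is S4.

S4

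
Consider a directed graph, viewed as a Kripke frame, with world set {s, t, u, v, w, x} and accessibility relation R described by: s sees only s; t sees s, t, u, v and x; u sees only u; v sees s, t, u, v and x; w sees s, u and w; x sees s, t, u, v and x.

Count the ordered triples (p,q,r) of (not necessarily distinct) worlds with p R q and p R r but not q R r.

Enumerating: (t,s,t), (t,s,u), (t,s,v), (t,s,x), (t,u,s), (t,u,t), (t,u,v), (t,u,x), (v,s,t), (v,s,u), (v,s,v), (v,s,x), … and 16 more.
Total: 28.

28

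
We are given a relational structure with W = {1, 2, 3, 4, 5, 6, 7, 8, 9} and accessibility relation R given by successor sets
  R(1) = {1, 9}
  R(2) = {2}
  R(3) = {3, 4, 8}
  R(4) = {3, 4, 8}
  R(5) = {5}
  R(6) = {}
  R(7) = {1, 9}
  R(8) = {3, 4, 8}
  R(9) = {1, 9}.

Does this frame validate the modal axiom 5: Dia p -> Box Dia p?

By correspondence theory, 5 is valid on a frame iff R is Euclidean.
Euclidean: yes — any two successors of a common world are R-related.

Yes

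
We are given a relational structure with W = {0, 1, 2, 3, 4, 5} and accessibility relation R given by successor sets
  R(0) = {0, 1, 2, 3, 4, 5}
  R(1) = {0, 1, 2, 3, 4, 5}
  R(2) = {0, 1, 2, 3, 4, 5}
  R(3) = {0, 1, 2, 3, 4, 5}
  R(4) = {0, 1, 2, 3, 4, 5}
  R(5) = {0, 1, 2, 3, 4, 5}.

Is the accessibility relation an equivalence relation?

Yes

Reflexive: yes — every world is R-related to itself.
Symmetric: yes — every pair in R has its reverse in R.
Transitive: yes — every two-step R-path is closed by a direct edge.
So R is an equivalence relation.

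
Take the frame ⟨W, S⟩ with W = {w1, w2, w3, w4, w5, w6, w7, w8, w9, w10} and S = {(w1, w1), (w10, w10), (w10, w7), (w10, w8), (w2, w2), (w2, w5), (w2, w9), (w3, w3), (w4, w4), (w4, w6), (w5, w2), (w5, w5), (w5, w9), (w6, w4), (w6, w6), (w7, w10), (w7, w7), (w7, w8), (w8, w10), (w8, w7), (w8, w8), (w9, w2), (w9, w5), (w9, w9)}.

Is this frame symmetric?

Yes

Symmetric: yes — every pair in S has its reverse in S.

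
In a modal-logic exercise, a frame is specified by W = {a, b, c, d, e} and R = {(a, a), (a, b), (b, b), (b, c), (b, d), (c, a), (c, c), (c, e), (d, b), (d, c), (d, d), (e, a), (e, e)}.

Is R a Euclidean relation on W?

No

Euclidean: no — b R c and b R d, but not c R d.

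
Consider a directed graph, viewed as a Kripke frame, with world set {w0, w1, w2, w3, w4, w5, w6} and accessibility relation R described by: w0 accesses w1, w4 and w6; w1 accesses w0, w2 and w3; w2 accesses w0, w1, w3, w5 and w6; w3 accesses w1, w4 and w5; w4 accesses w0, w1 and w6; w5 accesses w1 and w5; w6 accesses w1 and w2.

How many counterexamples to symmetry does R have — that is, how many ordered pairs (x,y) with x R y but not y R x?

Enumerating: (w0,w6), (w2,w0), (w2,w3), (w2,w5), (w3,w4), (w3,w5), (w4,w1), (w4,w6), (w5,w1), (w6,w1).

10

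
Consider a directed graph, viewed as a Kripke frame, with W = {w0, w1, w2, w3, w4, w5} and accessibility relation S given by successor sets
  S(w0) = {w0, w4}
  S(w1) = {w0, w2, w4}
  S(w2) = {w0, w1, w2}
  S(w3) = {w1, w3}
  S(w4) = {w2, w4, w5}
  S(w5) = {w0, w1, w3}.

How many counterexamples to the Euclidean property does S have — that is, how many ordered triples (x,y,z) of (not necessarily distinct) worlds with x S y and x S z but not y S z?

Enumerating: (w0,w4,w0), (w1,w0,w2), (w1,w2,w4), (w1,w4,w0), (w2,w0,w1), (w2,w0,w2), (w2,w1,w1), (w3,w1,w1), (w3,w1,w3), (w4,w2,w4), (w4,w2,w5), (w4,w5,w2), … and 7 more.
Total: 19.

19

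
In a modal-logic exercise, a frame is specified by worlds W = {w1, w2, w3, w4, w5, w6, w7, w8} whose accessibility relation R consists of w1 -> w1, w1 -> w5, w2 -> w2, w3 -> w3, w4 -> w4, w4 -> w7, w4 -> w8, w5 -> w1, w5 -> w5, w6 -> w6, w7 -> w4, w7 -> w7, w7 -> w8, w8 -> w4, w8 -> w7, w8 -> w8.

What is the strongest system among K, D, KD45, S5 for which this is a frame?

S5

Serial (axiom D): yes — every world has a successor (e.g. w1 R w1).
Euclidean (axiom 5): yes — any two successors of a common world are R-related.
Transitive (axiom 4): yes — every two-step R-path is closed by a direct edge.
Reflexive (axiom T): yes — every world is R-related to itself.
So F validates K, D, KD45, S5. The strongest is S5.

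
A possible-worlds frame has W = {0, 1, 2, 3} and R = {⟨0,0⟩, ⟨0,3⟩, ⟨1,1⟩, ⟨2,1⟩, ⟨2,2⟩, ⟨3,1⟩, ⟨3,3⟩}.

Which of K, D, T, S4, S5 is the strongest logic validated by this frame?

Serial (axiom D): yes — every world has a successor (e.g. 0 R 0).
Reflexive (axiom T): yes — every world is R-related to itself.
Transitive (axiom 4): no — 0 R 3 and 3 R 1, but not 0 R 1.
Euclidean (axiom 5): no — 0 R 3 and 0 R 0, but not 3 R 0.
So F validates K, D, T; S4 would additionally require R to be transitive. The strongest is T.

T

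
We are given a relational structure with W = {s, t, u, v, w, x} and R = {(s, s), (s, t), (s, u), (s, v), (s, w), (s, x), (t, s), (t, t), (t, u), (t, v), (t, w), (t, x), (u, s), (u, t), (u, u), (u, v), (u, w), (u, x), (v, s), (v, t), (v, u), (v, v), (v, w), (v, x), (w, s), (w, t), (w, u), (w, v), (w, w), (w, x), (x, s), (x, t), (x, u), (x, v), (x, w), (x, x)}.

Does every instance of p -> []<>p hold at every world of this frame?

By correspondence theory, B is valid on a frame iff R is symmetric.
Symmetric: yes — every pair in R has its reverse in R.

Yes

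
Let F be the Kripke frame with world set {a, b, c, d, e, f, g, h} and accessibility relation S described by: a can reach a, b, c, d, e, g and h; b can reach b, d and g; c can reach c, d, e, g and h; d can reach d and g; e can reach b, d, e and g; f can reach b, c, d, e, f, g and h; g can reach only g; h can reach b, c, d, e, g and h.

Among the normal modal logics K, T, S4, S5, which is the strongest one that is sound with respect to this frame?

Reflexive (axiom T): yes — every world is S-related to itself.
Transitive (axiom 4): no — c S e and e S b, but not c S b.
Euclidean (axiom 5): no — a S b and a S c, but not b S c.
So F validates K, T; S4 would additionally require S to be transitive. The strongest is T.

T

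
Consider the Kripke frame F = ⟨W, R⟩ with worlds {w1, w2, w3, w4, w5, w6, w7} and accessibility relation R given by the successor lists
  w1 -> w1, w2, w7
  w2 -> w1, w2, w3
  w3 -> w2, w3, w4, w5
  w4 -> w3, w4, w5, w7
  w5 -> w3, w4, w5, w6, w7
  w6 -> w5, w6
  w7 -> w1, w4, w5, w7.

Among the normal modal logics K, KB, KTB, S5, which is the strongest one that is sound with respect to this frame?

Symmetric (axiom B): yes — every pair in R has its reverse in R.
Reflexive (axiom T): yes — every world is R-related to itself.
Euclidean (axiom 5): no — w1 R w2 and w1 R w7, but not w2 R w7.
So F validates K, KB, KTB; S5 would additionally require R to be Euclidean. The strongest is KTB.

KTB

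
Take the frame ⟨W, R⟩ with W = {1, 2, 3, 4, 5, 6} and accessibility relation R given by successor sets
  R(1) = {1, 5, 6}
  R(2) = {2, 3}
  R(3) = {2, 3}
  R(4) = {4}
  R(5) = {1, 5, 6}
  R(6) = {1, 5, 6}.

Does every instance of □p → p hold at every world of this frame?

Yes

Axiom T corresponds to the accessibility relation being reflexive.
Reflexive: yes — every world is R-related to itself.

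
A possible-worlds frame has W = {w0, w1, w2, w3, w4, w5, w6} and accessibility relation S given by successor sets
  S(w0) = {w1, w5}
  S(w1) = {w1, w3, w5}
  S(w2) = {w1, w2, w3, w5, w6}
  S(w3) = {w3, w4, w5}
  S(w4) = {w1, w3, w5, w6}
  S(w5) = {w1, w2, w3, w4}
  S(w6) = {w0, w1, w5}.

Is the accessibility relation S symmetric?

No

Symmetric: no — w0 S w1 but not w1 S w0.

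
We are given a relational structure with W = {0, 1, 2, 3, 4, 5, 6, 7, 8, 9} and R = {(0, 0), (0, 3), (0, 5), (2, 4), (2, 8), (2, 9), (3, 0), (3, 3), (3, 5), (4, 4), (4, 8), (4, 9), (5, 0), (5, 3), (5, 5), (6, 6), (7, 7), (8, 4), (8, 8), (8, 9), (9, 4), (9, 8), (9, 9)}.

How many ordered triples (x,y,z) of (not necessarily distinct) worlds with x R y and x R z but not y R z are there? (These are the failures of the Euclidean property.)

0

R is Euclidean; there are no such tuples.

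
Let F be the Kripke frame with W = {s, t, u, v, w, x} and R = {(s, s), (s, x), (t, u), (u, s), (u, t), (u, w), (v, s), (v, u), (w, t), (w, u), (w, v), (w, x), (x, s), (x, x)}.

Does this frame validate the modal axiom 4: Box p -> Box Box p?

The schema 4 characterises exactly the transitive frames.
Transitive: no — t R u and u R s, but not t R s.

No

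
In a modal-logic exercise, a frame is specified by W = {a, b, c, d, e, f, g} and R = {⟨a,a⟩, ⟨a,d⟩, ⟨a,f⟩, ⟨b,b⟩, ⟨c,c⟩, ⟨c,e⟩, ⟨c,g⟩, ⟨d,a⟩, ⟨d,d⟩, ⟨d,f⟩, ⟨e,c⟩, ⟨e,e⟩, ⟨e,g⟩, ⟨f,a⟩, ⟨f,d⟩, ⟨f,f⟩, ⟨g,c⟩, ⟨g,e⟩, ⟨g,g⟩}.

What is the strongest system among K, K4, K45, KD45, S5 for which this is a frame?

S5

Transitive (axiom 4): yes — every two-step R-path is closed by a direct edge.
Euclidean (axiom 5): yes — any two successors of a common world are R-related.
Serial (axiom D): yes — every world has a successor (e.g. a R a).
Reflexive (axiom T): yes — every world is R-related to itself.
So F validates K, K4, K45, KD45, S5. The strongest is S5.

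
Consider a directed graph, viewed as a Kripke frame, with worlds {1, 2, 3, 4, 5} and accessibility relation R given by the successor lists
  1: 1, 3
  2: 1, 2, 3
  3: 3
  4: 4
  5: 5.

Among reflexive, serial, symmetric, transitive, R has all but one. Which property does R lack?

symmetric

Reflexive: yes — every world is R-related to itself.
Serial: yes — every world has a successor (e.g. 1 R 1).
Symmetric: no — 1 R 3 but not 3 R 1.
Transitive: yes — every two-step R-path is closed by a direct edge.
Only symmetric fails.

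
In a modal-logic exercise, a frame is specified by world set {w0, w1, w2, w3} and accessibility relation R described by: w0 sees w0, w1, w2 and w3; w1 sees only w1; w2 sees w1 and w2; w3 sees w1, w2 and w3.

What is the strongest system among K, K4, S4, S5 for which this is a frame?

S4

Transitive (axiom 4): yes — every two-step R-path is closed by a direct edge.
Reflexive (axiom T): yes — every world is R-related to itself.
Euclidean (axiom 5): no — w0 R w1 and w0 R w2, but not w1 R w2.
So F validates K, K4, S4; S5 would additionally require R to be Euclidean. The strongest is S4.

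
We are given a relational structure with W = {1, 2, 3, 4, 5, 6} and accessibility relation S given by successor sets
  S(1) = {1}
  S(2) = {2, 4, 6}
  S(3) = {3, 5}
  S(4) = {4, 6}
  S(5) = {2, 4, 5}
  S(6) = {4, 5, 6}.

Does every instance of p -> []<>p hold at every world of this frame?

No

By correspondence theory, B is valid on a frame iff S is symmetric.
Symmetric: no — 2 S 4 but not 4 S 2.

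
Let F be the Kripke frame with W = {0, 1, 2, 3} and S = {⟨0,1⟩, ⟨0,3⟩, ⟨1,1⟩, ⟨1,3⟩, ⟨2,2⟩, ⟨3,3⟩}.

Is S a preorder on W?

Reflexive: no — 0 is not related to itself.
Transitive: yes — every two-step S-path is closed by a direct edge.
So S is not a preorder.

No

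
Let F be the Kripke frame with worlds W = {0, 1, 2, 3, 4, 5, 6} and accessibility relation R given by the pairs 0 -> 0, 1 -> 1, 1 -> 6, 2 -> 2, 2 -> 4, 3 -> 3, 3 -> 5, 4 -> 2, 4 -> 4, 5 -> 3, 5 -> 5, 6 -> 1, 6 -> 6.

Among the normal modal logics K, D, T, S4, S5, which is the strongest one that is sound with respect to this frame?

Serial (axiom D): yes — every world has a successor (e.g. 0 R 0).
Reflexive (axiom T): yes — every world is R-related to itself.
Transitive (axiom 4): yes — every two-step R-path is closed by a direct edge.
Euclidean (axiom 5): yes — any two successors of a common world are R-related.
So F validates K, D, T, S4, S5. The strongest is S5.

S5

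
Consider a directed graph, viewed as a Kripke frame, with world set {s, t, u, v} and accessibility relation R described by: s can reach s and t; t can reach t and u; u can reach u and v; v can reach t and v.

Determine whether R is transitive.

No

Transitive: no — s R t and t R u, but not s R u.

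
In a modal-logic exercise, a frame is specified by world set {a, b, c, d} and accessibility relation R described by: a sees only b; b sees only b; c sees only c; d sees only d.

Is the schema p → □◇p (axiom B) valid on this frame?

No

By correspondence theory, B is valid on a frame iff R is symmetric.
Symmetric: no — a R b but not b R a.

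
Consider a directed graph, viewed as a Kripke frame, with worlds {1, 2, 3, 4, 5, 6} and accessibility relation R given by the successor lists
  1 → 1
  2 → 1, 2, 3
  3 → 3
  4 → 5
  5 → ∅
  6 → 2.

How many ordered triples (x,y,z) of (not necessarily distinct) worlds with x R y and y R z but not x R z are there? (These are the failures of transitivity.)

Enumerating: (6,2,1), (6,2,3).

2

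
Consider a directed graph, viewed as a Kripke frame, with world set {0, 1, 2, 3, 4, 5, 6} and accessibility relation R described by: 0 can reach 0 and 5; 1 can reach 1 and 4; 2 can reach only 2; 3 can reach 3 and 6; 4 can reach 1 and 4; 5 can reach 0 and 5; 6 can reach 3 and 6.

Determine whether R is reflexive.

Yes

Reflexive: yes — every world is R-related to itself.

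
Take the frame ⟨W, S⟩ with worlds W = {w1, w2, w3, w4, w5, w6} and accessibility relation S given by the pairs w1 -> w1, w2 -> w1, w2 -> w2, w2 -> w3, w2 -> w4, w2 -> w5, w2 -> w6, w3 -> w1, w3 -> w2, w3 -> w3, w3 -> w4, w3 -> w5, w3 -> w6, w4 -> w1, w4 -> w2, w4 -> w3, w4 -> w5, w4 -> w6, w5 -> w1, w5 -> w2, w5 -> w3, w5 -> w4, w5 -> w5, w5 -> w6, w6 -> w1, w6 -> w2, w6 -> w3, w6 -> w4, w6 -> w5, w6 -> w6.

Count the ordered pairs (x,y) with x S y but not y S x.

Enumerating: (w2,w1), (w3,w1), (w4,w1), (w5,w1), (w6,w1).

5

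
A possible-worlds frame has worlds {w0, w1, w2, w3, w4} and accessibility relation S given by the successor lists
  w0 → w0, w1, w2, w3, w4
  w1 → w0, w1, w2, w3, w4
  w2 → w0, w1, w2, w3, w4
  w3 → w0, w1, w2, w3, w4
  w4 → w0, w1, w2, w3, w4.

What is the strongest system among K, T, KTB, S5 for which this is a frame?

Reflexive (axiom T): yes — every world is S-related to itself.
Symmetric (axiom B): yes — every pair in S has its reverse in S.
Euclidean (axiom 5): yes — any two successors of a common world are S-related.
So F validates K, T, KTB, S5. The strongest is S5.

S5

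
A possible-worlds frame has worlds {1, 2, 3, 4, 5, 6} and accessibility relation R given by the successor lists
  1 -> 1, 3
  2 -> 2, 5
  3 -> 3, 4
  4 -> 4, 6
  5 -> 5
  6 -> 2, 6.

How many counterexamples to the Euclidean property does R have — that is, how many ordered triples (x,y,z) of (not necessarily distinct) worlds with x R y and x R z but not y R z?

5

Enumerating: (1,3,1), (2,5,2), (3,4,3), (4,6,4), (6,2,6).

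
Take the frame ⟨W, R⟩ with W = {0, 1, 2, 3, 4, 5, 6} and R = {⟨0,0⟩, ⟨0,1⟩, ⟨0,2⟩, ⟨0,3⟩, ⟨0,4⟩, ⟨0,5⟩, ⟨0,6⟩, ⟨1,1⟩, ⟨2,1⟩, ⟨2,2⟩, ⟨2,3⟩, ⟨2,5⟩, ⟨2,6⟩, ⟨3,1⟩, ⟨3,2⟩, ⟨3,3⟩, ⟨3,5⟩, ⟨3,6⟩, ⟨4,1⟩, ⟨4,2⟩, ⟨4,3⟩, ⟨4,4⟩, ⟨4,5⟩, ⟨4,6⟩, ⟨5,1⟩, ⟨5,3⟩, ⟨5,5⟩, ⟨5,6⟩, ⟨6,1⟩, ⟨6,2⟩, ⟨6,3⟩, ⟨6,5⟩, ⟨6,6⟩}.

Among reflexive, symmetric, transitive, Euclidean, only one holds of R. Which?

Reflexive: yes — every world is R-related to itself.
Symmetric: no — 0 R 1 but not 1 R 0.
Transitive: no — 5 R 3 and 3 R 2, but not 5 R 2.
Euclidean: no — 0 R 1 and 0 R 2, but not 1 R 2.
Only reflexive holds.

reflexive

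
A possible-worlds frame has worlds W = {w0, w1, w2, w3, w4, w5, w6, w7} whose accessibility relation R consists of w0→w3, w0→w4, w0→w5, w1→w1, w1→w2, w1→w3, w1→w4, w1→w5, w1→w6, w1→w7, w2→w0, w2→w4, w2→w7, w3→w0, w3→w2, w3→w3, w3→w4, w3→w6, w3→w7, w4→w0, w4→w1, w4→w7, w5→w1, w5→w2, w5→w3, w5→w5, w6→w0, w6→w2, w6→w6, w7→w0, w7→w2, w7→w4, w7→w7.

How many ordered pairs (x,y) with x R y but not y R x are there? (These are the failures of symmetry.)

16

Enumerating: (w0,w5), (w1,w2), (w1,w3), (w1,w6), (w1,w7), (w2,w0), (w2,w4), (w3,w2), (w3,w4), (w3,w6), (w3,w7), (w5,w2), (w5,w3), (w6,w0), (w6,w2), (w7,w0).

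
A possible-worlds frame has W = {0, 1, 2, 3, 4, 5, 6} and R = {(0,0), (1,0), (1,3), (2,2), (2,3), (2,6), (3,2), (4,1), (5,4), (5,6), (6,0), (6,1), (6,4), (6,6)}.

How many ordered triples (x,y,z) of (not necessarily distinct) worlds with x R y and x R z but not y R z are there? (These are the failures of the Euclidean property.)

Enumerating: (1,0,3), (1,3,0), (1,3,3), (2,3,3), (2,3,6), (2,6,2), (2,6,3), (4,1,1), (5,4,4), (5,4,6), (6,0,1), (6,0,4), … and 7 more.
Total: 19.

19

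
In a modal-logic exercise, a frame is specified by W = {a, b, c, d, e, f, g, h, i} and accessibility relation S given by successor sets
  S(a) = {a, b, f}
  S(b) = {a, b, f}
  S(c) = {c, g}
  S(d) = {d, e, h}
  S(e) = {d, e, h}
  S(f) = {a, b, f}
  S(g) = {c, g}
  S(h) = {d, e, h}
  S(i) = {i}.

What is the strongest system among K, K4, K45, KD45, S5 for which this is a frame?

S5

Transitive (axiom 4): yes — every two-step S-path is closed by a direct edge.
Euclidean (axiom 5): yes — any two successors of a common world are S-related.
Serial (axiom D): yes — every world has a successor (e.g. a S a).
Reflexive (axiom T): yes — every world is S-related to itself.
So F validates K, K4, K45, KD45, S5. The strongest is S5.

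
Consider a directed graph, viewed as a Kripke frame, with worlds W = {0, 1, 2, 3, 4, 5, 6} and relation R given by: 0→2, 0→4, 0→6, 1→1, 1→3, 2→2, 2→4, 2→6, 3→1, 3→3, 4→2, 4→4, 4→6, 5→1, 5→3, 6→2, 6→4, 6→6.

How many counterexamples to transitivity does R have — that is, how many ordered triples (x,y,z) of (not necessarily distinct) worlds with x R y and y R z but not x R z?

R is transitive; there are no such tuples.

0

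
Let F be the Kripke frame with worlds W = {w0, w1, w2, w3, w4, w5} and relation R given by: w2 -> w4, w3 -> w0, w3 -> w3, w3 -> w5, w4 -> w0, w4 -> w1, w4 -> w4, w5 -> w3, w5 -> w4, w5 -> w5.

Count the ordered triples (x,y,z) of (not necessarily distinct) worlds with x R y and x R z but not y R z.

13

Enumerating: (w3,w0,w0), (w3,w0,w3), (w3,w0,w5), (w3,w5,w0), (w4,w0,w0), (w4,w0,w1), (w4,w0,w4), (w4,w1,w0), (w4,w1,w1), (w4,w1,w4), (w5,w3,w4), (w5,w4,w3), (w5,w4,w5).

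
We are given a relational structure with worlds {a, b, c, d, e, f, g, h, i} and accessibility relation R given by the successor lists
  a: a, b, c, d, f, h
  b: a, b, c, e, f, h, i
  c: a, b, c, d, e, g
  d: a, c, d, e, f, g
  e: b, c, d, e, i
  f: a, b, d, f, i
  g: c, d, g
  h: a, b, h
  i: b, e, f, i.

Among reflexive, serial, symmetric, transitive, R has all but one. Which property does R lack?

Reflexive: yes — every world is R-related to itself.
Serial: yes — every world has a successor (e.g. a R a).
Symmetric: yes — every pair in R has its reverse in R.
Transitive: no — a R b and b R e, but not a R e.
Only transitive fails.

transitive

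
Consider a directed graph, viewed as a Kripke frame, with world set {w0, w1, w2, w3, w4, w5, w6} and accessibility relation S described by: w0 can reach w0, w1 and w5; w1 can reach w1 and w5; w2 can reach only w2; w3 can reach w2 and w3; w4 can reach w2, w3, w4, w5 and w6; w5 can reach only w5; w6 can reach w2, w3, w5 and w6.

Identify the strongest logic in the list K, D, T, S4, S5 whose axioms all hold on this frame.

Serial (axiom D): yes — every world has a successor (e.g. w0 S w0).
Reflexive (axiom T): yes — every world is S-related to itself.
Transitive (axiom 4): yes — every two-step S-path is closed by a direct edge.
Euclidean (axiom 5): no — w0 S w5 and w0 S w1, but not w5 S w1.
So F validates K, D, T, S4; S5 would additionally require S to be Euclidean. The strongest is S4.

S4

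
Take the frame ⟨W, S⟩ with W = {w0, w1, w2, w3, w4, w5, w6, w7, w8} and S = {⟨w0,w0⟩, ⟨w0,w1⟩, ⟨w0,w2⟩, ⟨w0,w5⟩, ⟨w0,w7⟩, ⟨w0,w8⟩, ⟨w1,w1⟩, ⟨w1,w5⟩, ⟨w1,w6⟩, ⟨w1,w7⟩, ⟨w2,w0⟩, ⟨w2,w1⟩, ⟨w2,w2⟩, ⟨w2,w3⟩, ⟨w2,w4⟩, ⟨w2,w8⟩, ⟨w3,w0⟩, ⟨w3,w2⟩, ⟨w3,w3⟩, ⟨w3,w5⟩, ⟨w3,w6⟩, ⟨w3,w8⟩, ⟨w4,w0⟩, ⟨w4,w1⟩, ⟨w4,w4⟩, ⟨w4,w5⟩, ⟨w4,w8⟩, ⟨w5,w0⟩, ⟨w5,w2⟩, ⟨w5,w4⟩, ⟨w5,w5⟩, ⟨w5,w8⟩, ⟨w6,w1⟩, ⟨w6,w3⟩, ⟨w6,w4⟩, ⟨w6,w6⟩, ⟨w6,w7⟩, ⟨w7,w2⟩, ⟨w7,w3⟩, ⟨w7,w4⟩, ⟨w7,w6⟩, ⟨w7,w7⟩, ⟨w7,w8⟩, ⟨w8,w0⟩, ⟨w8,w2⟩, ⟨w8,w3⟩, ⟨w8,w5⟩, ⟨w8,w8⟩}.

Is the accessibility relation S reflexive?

Yes

Reflexive: yes — every world is S-related to itself.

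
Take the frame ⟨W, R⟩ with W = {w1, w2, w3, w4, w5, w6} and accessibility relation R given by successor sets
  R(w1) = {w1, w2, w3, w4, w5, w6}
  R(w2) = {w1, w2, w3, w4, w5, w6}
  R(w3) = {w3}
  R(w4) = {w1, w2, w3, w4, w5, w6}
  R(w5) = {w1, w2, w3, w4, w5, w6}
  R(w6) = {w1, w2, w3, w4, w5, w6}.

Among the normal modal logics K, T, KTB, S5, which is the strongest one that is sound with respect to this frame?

Reflexive (axiom T): yes — every world is R-related to itself.
Symmetric (axiom B): no — w1 R w3 but not w3 R w1.
Euclidean (axiom 5): no — w1 R w3 and w1 R w2, but not w3 R w2.
So F validates K, T; KTB would additionally require R to be symmetric. The strongest is T.

T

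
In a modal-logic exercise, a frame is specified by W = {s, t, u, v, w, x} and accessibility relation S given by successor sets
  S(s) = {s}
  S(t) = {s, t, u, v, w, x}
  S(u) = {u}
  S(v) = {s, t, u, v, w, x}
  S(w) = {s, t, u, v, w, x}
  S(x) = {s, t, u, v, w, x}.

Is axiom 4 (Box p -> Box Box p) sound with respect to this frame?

Yes

The schema 4 characterises exactly the transitive frames.
Transitive: yes — every two-step S-path is closed by a direct edge.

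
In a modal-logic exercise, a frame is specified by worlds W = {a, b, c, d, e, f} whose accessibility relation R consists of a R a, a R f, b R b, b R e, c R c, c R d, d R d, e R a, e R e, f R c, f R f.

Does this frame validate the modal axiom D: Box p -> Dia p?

Yes

The schema D characterises exactly the serial frames.
Serial: yes — every world has a successor (e.g. a R a).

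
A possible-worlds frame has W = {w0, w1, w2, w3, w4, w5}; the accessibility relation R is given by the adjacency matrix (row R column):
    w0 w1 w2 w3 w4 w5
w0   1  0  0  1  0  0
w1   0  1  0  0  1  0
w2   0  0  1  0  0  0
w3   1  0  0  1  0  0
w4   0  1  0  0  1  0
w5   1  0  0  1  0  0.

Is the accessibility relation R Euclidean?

Yes

Euclidean: yes — any two successors of a common world are R-related.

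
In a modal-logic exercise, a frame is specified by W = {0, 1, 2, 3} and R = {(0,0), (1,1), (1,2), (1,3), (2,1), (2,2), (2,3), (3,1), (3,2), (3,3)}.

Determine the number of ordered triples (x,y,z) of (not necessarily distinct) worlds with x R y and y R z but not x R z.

0

R is transitive; there are no such tuples.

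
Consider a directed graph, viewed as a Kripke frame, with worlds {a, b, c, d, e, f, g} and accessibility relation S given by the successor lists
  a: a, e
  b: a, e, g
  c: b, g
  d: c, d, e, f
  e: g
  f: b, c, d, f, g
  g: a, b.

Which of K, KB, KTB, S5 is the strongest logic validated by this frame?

K

Symmetric (axiom B): no — a S e but not e S a.
Reflexive (axiom T): no — b is not related to itself.
Euclidean (axiom 5): no — b S a and b S g, but not a S g.
So F validates K; KB would additionally require S to be symmetric. The strongest is K.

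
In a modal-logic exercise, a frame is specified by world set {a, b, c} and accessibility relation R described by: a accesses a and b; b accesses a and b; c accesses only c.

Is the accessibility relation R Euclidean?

Yes

Euclidean: yes — any two successors of a common world are R-related.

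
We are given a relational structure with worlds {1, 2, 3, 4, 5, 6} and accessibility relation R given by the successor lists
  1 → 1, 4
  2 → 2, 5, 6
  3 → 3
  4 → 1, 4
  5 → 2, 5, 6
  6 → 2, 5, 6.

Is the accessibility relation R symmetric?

Yes

Symmetric: yes — every pair in R has its reverse in R.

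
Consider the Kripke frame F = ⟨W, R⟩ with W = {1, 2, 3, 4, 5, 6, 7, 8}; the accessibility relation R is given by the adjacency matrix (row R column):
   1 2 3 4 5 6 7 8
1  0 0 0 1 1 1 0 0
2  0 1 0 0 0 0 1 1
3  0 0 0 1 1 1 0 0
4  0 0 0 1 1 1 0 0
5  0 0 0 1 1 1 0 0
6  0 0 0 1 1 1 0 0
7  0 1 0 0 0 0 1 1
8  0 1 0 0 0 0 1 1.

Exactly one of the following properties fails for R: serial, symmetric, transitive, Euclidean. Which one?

symmetric

Serial: yes — every world has a successor (e.g. 1 R 4).
Symmetric: no — 1 R 4 but not 4 R 1.
Transitive: yes — every two-step R-path is closed by a direct edge.
Euclidean: yes — any two successors of a common world are R-related.
Only symmetric fails.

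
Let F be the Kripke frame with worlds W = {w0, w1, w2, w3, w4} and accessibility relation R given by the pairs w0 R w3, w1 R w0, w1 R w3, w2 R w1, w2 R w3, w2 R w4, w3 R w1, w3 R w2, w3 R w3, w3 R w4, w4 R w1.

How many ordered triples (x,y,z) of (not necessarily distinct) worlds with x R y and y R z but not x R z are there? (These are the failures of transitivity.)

Enumerating: (w0,w3,w1), (w0,w3,w2), (w0,w3,w4), (w1,w3,w1), (w1,w3,w2), (w1,w3,w4), (w2,w1,w0), (w2,w3,w2), (w3,w1,w0), (w4,w1,w0), (w4,w1,w3).

11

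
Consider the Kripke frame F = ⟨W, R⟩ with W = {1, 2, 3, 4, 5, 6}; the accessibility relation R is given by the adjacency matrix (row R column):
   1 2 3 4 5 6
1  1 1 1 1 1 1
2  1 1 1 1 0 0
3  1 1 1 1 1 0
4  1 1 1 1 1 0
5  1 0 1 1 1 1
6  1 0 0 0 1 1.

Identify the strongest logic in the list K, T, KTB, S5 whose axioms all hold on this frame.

KTB

Reflexive (axiom T): yes — every world is R-related to itself.
Symmetric (axiom B): yes — every pair in R has its reverse in R.
Euclidean (axiom 5): no — 1 R 2 and 1 R 5, but not 2 R 5.
So F validates K, T, KTB; S5 would additionally require R to be Euclidean. The strongest is KTB.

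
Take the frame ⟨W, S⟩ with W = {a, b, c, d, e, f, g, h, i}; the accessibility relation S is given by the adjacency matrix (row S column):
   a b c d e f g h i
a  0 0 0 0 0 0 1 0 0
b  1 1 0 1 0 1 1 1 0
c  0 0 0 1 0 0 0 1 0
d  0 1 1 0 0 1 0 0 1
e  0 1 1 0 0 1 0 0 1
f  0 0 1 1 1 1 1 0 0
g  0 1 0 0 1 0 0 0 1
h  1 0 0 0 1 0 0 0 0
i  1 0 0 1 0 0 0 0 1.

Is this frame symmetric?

No

Symmetric: no — a S g but not g S a.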